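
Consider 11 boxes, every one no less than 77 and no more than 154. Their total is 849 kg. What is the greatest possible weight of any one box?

To make one box as large as possible, make the other 10 as small as possible.
The other 10 contribute at least 10 × 77 = 770, leaving at most 849 − 770 = 79.
Since 79 ≤ 154, this is achievable: one at 79 and 10 at 77.

79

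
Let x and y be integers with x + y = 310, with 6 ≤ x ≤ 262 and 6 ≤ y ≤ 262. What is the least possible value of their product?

12576

xy = x(310 − x) is concave in x, so over [48, 262] it is minimized at an endpoint.
At the endpoint x = 48, y = 310 − 48 = 262, so xy = 48 × 262 = 12576.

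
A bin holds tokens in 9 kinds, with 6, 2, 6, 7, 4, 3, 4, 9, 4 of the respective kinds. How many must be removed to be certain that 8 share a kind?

44

In the worst case you take as many as possible of each kind without reaching 8: 6 + 2 + 6 + 7 + 4 + 3 + 4 + 7 + 4 = 43.
The next one must give 8 of some kind, so 43 + 1 = 44.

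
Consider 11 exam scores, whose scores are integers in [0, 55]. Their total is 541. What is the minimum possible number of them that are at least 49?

2

Each value short of 49 is at most 48, costing at least 55 − 48 = 7 against the maximum total of 605.
We can afford to lose at most 605 − 541 = 64, so at most ⌊64/7⌋ = 9 fall short, and at least 2 are ≥ 49.
Exactly 2 works: 2 values at 55 and 9 at 48 total 542; lower one of the high values by 1 (still ≥ 49) to hit 541.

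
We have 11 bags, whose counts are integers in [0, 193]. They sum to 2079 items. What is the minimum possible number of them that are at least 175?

Suppose at most 11 − j of them reach 175; then j values are ≤ 174 and the rest ≤ 193.
The total is then ≤ 174·j + 193·(11 − j) = 2123 − 19j. For this to be ≥ 2079 we need j ≤ 2, so at least 11 − 2 = 9 must reach 175.
Exactly 9 works: 9 values at 193 and 2 at 174 total 2085; lower one of the high values by 6 (still ≥ 175) to hit 2079.

9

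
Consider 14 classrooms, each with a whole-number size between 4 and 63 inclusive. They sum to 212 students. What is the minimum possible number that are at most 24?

Each value above 24 is at least 25, contributing at least 25 − 4 = 21 above the floor 4.
The sum exceeds the floor total 56 by 156, so at most ⌊156/21⌋ = 7 exceed 24, and at least 7 are ≤ 24.
Exactly 7 works: 7 values at 4 and 7 at 25 total 203; raise one of the low values by 9 (still ≤ 24) to hit 212.

7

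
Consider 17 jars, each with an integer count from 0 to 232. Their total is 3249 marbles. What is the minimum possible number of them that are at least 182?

If only k of them are at least 182, the other 17 − k are at most 181, so the total is at most k·232 + (17 − k)·181.
This must reach 3249, so k·232 + (17 − k)·181 ≥ 3249, giving k ≥ 4.
Exactly 4 works: 4 values at 232 and 13 at 181 total 3281; lower one of the high values by 32 (still ≥ 182) to hit 3249.

4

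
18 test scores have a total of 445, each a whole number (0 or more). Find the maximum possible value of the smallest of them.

The average is 445/18 < 25, so some value is ≤ 24.
Equality holds with 5 values of 24 and 13 values of 25.

24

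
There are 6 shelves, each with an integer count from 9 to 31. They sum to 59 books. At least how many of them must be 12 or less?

Let j be the number exceeding 12. Then the total is ≥ 13·j + 9·(6 − j) = 54 + 4j.
So 4j ≤ 5 and j ≤ 1; hence at least 6 − 1 = 5 are ≤ 12.
Exactly 5 works: 5 values at 9 and 1 at 13 total 58; raise one of the low values by 1 (still ≤ 12) to hit 59.

5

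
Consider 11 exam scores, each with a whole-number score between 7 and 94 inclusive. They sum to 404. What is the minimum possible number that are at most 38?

If only k of them are at most 38, the other 11 − k are at least 39, so the total is at least (11 − k)·39 + k·7.
This is ≤ 404, so (11 − k)·39 + 7k ≤ 404, which gives k ≥ 1.
Exactly 1 works: 1 value at 7 and 10 at 39 total 397; raise one of the low values by 7 (still ≤ 38) to hit 404.

1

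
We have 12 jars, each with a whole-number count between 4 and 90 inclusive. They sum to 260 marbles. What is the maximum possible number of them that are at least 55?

4

Suppose k of them are at least 55. Those contribute at least 55 each and the other 12 − k at least 4 each.
So the total is at least 55k + 4(12 − k) = 48 + 51k. This must be ≤ 260, giving k ≤ 4.
k = 4 is achieved by 4 values at 55 and 8 at 4, total 252; add 8 to one value (staying below 55) to reach 260.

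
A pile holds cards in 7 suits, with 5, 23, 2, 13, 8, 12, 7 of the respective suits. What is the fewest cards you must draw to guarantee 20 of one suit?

67

In the worst case you take as many as possible of each suit without reaching 20: 5 + 19 + 2 + 13 + 8 + 12 + 7 = 66.
The next one must give 20 of some suit, so 66 + 1 = 67.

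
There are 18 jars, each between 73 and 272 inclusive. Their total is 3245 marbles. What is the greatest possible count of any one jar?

Maximizing one value means minimizing the remaining 17.
The other 17 contribute at least 17 × 73 = 1241, leaving at most 3245 − 1241 = 2004.
But each jar is capped at 272, so the maximum is 272.
Achievable: one at 272 and the other 17 totalling 2973, which fits since 17 × 73 ≤ 2973 ≤ 17 × 272.

272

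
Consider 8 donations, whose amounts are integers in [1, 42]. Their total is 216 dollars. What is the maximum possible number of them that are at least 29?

With k values at 29 or above and the rest at least 1, the sum is at least 8 + 28k.
Since the sum is 216, we need 28k ≤ 208, i.e. k ≤ 7.
k = 7 is achieved by 7 values at 29 and 1 at 1, total 204; add 12 to one value (staying below 29) to reach 216.

7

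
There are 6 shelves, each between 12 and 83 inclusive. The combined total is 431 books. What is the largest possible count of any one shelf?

Maximizing one value means minimizing the remaining 5.
The other 5 contribute at least 5 × 12 = 60, leaving at most 431 − 60 = 371.
But each shelf is capped at 83, so the maximum is 83.
Achievable: one at 83 and the other 5 totalling 348, which fits since 5 × 12 ≤ 348 ≤ 5 × 83.

83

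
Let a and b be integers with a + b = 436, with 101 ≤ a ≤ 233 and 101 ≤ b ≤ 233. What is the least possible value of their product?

For a fixed sum, ab is smallest when a and b are as far apart as possible.
At the endpoint a = 203, b = 436 − 203 = 233, so ab = 203 × 233 = 47299.

47299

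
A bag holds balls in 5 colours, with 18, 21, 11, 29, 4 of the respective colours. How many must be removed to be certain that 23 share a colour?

In the worst case you take as many as possible of each colour without reaching 23: 18 + 21 + 11 + 22 + 4 = 76.
The next one must give 23 of some colour, so 76 + 1 = 77.

77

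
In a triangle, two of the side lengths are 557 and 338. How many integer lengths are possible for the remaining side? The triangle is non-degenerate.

675

The triangle inequality gives |557 − 338| < c < 557 + 338, i.e. 219 < c < 895.
So c can be any integer from 220 to 894: 675 values.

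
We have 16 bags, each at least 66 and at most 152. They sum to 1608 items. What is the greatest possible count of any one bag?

152

To make one bag as large as possible, make the other 15 as small as possible.
The other 15 contribute at least 15 × 66 = 990, leaving at most 1608 − 990 = 618.
But each bag is capped at 152, so the maximum is 152.
Achievable: one at 152 and the other 15 totalling 1456, which fits since 15 × 66 ≤ 1456 ≤ 15 × 152.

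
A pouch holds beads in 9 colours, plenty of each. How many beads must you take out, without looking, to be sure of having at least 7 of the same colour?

55

You could draw 6 of every colour without reaching 7 of any — 54 in all.
One more forces 7 of some colour, so 54 + 1 = 55.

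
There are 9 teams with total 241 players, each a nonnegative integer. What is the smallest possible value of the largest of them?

27

The average is 241/9 > 26, so not all 9 can be 26 or less; the largest is ≥ 27.
Achievable: 7 of them at 27 and 2 at 26 total 241.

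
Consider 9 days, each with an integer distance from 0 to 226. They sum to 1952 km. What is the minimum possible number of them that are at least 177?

8

Suppose at most 9 − j of them reach 177; then j values are ≤ 176 and the rest ≤ 226.
The total is then ≤ 176·j + 226·(9 − j) = 2034 − 50j. For this to be ≥ 1952 we need j ≤ 1, so at least 9 − 1 = 8 must reach 177.
Exactly 8 works: 8 values at 226 and 1 at 176 total 1984; lower one of the high values by 32 (still ≥ 177) to hit 1952.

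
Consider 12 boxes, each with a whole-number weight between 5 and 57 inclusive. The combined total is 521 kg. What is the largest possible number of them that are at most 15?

3

Suppose k of them are at most 15. Those contribute at most 15 each and the rest at most 57 each.
So the total is at most 15k + 57(12 − k) = 684 − 42k. This must still be ≥ 521, so k ≤ 3.
k = 3 is achieved by 3 values at 15 and 9 at 57, total 558; lower one of the 57's by 37 (still > 15) to reach 521.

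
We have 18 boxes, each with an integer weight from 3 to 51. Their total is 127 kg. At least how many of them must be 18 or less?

14

If only k of them are at most 18, the other 18 − k are at least 19, so the total is at least (18 − k)·19 + k·3.
This is ≤ 127, so (18 − k)·19 + 3k ≤ 127, which gives k ≥ 14.
Exactly 14 works: 14 values at 3 and 4 at 19 total 118; raise one of the low values by 9 (still ≤ 18) to hit 127.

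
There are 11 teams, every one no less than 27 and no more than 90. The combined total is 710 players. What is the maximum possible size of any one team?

90

To make one team as large as possible, make the other 10 as small as possible.
The other 10 contribute at least 10 × 27 = 270, leaving at most 710 − 270 = 440.
But each team is capped at 90, so the maximum is 90.
Achievable: one at 90 and the other 10 totalling 620, which fits since 10 × 27 ≤ 620 ≤ 10 × 90.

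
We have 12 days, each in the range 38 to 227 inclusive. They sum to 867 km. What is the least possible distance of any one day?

Minimizing one value means maximizing the remaining 11.
The other 11 can take up 11 × 227 = 2497 ≥ 867 − 38, so one day can sit at its floor of 38.
Achievable: one at 38 and the other 11 totalling 829, which fits since 11 × 38 ≤ 829 ≤ 11 × 227.

38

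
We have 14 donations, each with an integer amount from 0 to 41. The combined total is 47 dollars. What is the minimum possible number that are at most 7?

9

If only k of them are at most 7, the other 14 − k are at least 8, so the total is at least (14 − k)·8 + k·0.
This is ≤ 47, so (14 − k)·8 + 0k ≤ 47, which gives k ≥ 9.
Exactly 9 works: 9 values at 0 and 5 at 8 total 40; raise one of the low values by 7 (still ≤ 7) to hit 47.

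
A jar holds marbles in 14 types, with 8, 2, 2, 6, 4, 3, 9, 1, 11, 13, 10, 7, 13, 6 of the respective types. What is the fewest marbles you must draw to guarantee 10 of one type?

In the worst case you take as many as possible of each type without reaching 10: 8 + 2 + 2 + 6 + 4 + 3 + 9 + 1 + 9 + 9 + 9 + 7 + 9 + 6 = 84.
The next one must give 10 of some type, so 84 + 1 = 85.

85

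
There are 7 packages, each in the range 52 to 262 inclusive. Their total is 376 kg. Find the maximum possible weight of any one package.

64

To make one package as large as possible, make the other 6 as small as possible.
The other 6 contribute at least 6 × 52 = 312, leaving at most 376 − 312 = 64.
Since 64 ≤ 262, this is achievable: one at 64 and 6 at 52.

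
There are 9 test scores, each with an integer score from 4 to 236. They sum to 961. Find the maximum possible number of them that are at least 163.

5

If k of the values are ≥ 163, the total is ≥ 163k + 4(9 − k).
Setting 163k + 4(9 − k) ≤ 961 gives 159k ≤ 925, so k ≤ 5.
k = 5 is achieved by 5 values at 163 and 4 at 4, total 831; add 130 to one value (staying below 163) to reach 961.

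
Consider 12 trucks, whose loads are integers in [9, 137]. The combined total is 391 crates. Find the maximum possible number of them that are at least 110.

If k of the values are ≥ 110, the total is ≥ 110k + 9(12 − k).
Setting 110k + 9(12 − k) ≤ 391 gives 101k ≤ 283, so k ≤ 2.
k = 2 is achieved by 2 values at 110 and 10 at 9, total 310; add 81 to one value (staying below 110) to reach 391.

2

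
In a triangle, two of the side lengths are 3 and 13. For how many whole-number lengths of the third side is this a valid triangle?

5

The triangle inequality gives |3 − 13| < c < 3 + 13, i.e. 10 < c < 16.
So c can be any integer from 11 to 15: 5 values.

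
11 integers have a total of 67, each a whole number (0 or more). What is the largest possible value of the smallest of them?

The average is 67/11 < 7, so some value is ≤ 6.
Taking 10 copies of 6 and 1 copy of 7 gives exactly 67, so 6 is attained.

6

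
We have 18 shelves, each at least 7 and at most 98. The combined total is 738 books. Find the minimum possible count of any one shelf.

7

To make one shelf as small as possible, make the other 17 as large as possible.
The other 17 can take up 17 × 98 = 1666 ≥ 738 − 7, so one shelf can sit at its floor of 7.
Achievable: one at 7 and the other 17 totalling 731, which fits since 17 × 7 ≤ 731 ≤ 17 × 98.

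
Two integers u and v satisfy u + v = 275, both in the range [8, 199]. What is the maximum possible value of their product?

uv = u(275 − u) is maximized when u is as near 275/2 as the bounds allow.
Taking u = 137 and v = 138 (both in [8, 199]) gives uv = 18906.

18906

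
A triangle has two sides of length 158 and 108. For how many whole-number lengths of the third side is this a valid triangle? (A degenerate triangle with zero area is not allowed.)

The triangle inequality gives |158 − 108| < c < 158 + 108, i.e. 50 < c < 266.
So c can be any integer from 51 to 265: 215 values.

215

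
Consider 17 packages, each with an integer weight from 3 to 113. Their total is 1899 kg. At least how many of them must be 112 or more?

6

Each value short of 112 is at most 111, costing at least 113 − 111 = 2 against the maximum total of 1921.
We can afford to lose at most 1921 − 1899 = 22, so at most ⌊22/2⌋ = 11 fall short, and at least 6 are ≥ 112.
Exactly 6 works: 6 values at 113 and 11 at 111 total 1899.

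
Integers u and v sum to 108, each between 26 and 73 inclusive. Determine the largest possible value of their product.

For a fixed sum, the product uv is largest when u and v are as close as possible.
Taking u = 54 and v = 54 (both in [26, 73]) gives uv = 2916.

2916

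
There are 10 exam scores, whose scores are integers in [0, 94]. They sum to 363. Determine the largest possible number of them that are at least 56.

With k values at 56 or above and the rest at least 0, the sum is at least 0 + 56k.
Since the sum is 363, we need 56k ≤ 363, i.e. k ≤ 6.
k = 6 is achieved by 6 values at 56 and 4 at 0, total 336; add 27 to one value (staying below 56) to reach 363.

6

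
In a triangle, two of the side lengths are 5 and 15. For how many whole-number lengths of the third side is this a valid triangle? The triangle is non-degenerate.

The triangle inequality gives |5 − 15| < c < 5 + 15, i.e. 10 < c < 20.
So c can be any integer from 11 to 19: 9 values.

9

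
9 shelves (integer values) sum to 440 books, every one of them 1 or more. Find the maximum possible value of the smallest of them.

The 9 values sum to 440, so their minimum is at most ⌊440/9⌋ = 48.
Achievable: 1 of them at 48 and 8 at 49 total 440.

48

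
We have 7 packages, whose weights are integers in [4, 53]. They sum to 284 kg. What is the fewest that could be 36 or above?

If only k of them are at least 36, the other 7 − k are at most 35, so the total is at most k·53 + (7 − k)·35.
This must reach 284, so k·53 + (7 − k)·35 ≥ 284, giving k ≥ 3.
Exactly 3 works: 3 values at 53 and 4 at 35 total 299; lower one of the high values by 15 (still ≥ 36) to hit 284.

3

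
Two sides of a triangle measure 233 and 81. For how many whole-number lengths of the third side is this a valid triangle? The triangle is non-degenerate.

161

The triangle inequality gives |233 − 81| < c < 233 + 81, i.e. 152 < c < 314.
So c can be any integer from 153 to 313: 161 values.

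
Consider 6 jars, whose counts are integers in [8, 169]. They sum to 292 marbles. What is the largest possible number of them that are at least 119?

2

If k of the values are ≥ 119, the total is ≥ 119k + 8(6 − k).
Setting 119k + 8(6 − k) ≤ 292 gives 111k ≤ 244, so k ≤ 2.
k = 2 is achieved by 2 values at 119 and 4 at 8, total 270; add 22 to one value (staying below 119) to reach 292.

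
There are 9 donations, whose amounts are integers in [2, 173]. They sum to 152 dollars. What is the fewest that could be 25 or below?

If only k of them are at most 25, the other 9 − k are at least 26, so the total is at least (9 − k)·26 + k·2.
This is ≤ 152, so (9 − k)·26 + 2k ≤ 152, which gives k ≥ 4.
Exactly 4 works: 4 values at 2 and 5 at 26 total 138; raise one of the low values by 14 (still ≤ 25) to hit 152.

4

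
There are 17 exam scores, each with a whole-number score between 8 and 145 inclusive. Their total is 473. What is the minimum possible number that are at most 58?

Let j be the number exceeding 58. Then the total is ≥ 59·j + 8·(17 − j) = 136 + 51j.
So 51j ≤ 337 and j ≤ 6; hence at least 17 − 6 = 11 are ≤ 58.
Exactly 11 works: 11 values at 8 and 6 at 59 total 442; raise one of the low values by 31 (still ≤ 58) to hit 473.

11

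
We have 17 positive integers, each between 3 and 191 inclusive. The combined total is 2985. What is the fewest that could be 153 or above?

11

If only k of them are at least 153, the other 17 − k are at most 152, so the total is at most k·191 + (17 − k)·152.
This must reach 2985, so k·191 + (17 − k)·152 ≥ 2985, giving k ≥ 11.
Exactly 11 works: 11 values at 191 and 6 at 152 total 3013; lower one of the high values by 28 (still ≥ 153) to hit 2985.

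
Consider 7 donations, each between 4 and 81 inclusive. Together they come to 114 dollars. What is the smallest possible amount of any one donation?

4

To make one donation as small as possible, make the other 6 as large as possible.
The other 6 can take up 6 × 81 = 486 ≥ 114 − 4, so one donation can sit at its floor of 4.
Achievable: one at 4 and the other 6 totalling 110, which fits since 6 × 4 ≤ 110 ≤ 6 × 81.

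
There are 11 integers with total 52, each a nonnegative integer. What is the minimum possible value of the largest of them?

The average is 52/11 > 4, so not all 11 can be 4 or less; the largest is ≥ 5.
Equality holds with 8 values of 5 and 3 values of 4.

5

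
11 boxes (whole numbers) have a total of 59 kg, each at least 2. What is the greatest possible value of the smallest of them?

5

The 11 values sum to 59, so their minimum is at most ⌊59/11⌋ = 5.
Achievable: 7 of them at 5 and 4 at 6 total 59.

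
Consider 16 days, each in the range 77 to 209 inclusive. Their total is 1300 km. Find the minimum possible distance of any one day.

To make one day as small as possible, make the other 15 as large as possible.
The other 15 can take up 15 × 209 = 3135 ≥ 1300 − 77, so one day can sit at its floor of 77.
Achievable: one at 77 and the other 15 totalling 1223, which fits since 15 × 77 ≤ 1223 ≤ 15 × 209.

77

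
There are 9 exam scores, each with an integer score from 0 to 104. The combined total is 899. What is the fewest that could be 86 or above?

8

Each value short of 86 is at most 85, costing at least 104 − 85 = 19 against the maximum total of 936.
We can afford to lose at most 936 − 899 = 37, so at most ⌊37/19⌋ = 1 fall short, and at least 8 are ≥ 86.
Exactly 8 works: 8 values at 104 and 1 at 85 total 917; lower one of the high values by 18 (still ≥ 86) to hit 899.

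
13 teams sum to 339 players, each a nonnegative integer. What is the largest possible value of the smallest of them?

The 13 values sum to 339, so their minimum is at most ⌊339/13⌋ = 26.
Equality holds with 12 values of 26 and 1 value of 27.

26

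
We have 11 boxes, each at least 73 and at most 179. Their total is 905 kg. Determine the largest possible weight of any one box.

175

To make one box as large as possible, make the other 10 as small as possible.
The other 10 contribute at least 10 × 73 = 730, leaving at most 905 − 730 = 175.
Since 175 ≤ 179, this is achievable: one at 175 and 10 at 73.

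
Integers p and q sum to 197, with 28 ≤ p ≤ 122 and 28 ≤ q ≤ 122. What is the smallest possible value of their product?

Since p + q is fixed, pushing one of them to its bound minimizes the product.
At the endpoint p = 75, q = 197 − 75 = 122, so pq = 75 × 122 = 9150.

9150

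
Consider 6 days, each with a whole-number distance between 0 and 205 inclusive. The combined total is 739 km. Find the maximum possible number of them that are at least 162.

4

With k values at 162 or above and the rest at least 0, the sum is at least 0 + 162k.
Since the sum is 739, we need 162k ≤ 739, i.e. k ≤ 4.
k = 4 is achieved by 4 values at 162 and 2 at 0, total 648; add 91 to one value (staying below 162) to reach 739.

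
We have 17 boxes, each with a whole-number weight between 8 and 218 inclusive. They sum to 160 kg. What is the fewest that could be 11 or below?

Let j be the number exceeding 11. Then the total is ≥ 12·j + 8·(17 − j) = 136 + 4j.
So 4j ≤ 24 and j ≤ 6; hence at least 17 − 6 = 11 are ≤ 11.
Exactly 11 works: 11 values at 8 and 6 at 12 total 160.

11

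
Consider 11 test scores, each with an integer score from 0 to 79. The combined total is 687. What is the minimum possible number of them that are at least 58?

3

Each value short of 58 is at most 57, costing at least 79 − 57 = 22 against the maximum total of 869.
We can afford to lose at most 869 − 687 = 182, so at most ⌊182/22⌋ = 8 fall short, and at least 3 are ≥ 58.
Exactly 3 works: 3 values at 79 and 8 at 57 total 693; lower one of the high values by 6 (still ≥ 58) to hit 687.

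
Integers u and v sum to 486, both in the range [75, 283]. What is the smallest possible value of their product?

57449

For a fixed sum, uv is smallest when u and v are as far apart as possible.
At the endpoint u = 203, v = 486 − 203 = 283, so uv = 203 × 283 = 57449.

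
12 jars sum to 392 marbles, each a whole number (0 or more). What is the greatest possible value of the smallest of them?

32

If every one of the 12 were at least 33, the total would be at least 12 × 33 = 396 > 392.
Taking 4 copies of 32 and 8 copies of 33 gives exactly 392, so 32 is attained.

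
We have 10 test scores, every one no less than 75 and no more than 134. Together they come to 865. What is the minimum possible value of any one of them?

Minimizing one value means maximizing the remaining 9.
The other 9 can take up 9 × 134 = 1206 ≥ 865 − 75, so one score can sit at its floor of 75.
Achievable: one at 75 and the other 9 totalling 790, which fits since 9 × 75 ≤ 790 ≤ 9 × 134.

75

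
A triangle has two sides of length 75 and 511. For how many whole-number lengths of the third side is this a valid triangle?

149

The triangle inequality gives |75 − 511| < c < 75 + 511, i.e. 436 < c < 586.
So c can be any integer from 437 to 585: 149 values.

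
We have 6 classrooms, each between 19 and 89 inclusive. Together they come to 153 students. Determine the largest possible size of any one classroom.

To make one classroom as large as possible, make the other 5 as small as possible.
The other 5 contribute at least 5 × 19 = 95, leaving at most 153 − 95 = 58.
Since 58 ≤ 89, this is achievable: one at 58 and 5 at 19.

58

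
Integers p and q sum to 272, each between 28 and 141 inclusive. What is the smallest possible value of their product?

For a fixed sum, pq is smallest when p and q are as far apart as possible.
The extreme feasible split is p = 131, q = 141, giving pq = 18471.

18471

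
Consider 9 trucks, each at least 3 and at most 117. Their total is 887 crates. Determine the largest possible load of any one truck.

To make one truck as large as possible, make the other 8 as small as possible.
The other 8 contribute at least 8 × 3 = 24, leaving at most 887 − 24 = 863.
But each truck is capped at 117, so the maximum is 117.
Achievable: one at 117 and the other 8 totalling 770, which fits since 8 × 3 ≤ 770 ≤ 8 × 117.

117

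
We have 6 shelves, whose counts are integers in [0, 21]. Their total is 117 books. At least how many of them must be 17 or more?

5

Suppose at most 6 − j of them reach 17; then j values are ≤ 16 and the rest ≤ 21.
The total is then ≤ 16·j + 21·(6 − j) = 126 − 5j. For this to be ≥ 117 we need j ≤ 1, so at least 6 − 1 = 5 must reach 17.
Exactly 5 works: 5 values at 21 and 1 at 16 total 121; lower one of the high values by 4 (still ≥ 17) to hit 117.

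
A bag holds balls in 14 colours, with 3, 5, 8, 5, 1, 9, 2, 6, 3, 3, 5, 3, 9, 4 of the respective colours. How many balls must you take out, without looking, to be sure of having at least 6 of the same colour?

In the worst case you take as many as possible of each colour without reaching 6: 3 + 5 + 5 + 5 + 1 + 5 + 2 + 5 + 3 + 3 + 5 + 3 + 5 + 4 = 54.
The next one must give 6 of some colour, so 54 + 1 = 55.

55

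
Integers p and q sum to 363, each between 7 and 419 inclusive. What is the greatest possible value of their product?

With p + q fixed, pq peaks when the two are closest together.
Taking p = 181 and q = 182 (both in [7, 419]) gives pq = 32942.

32942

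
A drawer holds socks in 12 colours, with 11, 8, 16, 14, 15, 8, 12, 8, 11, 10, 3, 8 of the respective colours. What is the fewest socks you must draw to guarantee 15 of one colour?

In the worst case you take as many as possible of each colour without reaching 15: 11 + 8 + 14 + 14 + 14 + 8 + 12 + 8 + 11 + 10 + 3 + 8 = 121.
The next one must give 15 of some colour, so 121 + 1 = 122.

122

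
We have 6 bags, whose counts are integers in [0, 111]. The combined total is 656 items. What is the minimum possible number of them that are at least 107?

If only k of them are at least 107, the other 6 − k are at most 106, so the total is at most k·111 + (6 − k)·106.
This must reach 656, so k·111 + (6 − k)·106 ≥ 656, giving k ≥ 4.
Exactly 4 works: 4 values at 111 and 2 at 106 total 656.

4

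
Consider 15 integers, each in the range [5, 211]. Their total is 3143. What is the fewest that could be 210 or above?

Suppose at most 15 − j of them reach 210; then j values are ≤ 209 and the rest ≤ 211.
The total is then ≤ 209·j + 211·(15 − j) = 3165 − 2j. For this to be ≥ 3143 we need j ≤ 11, so at least 15 − 11 = 4 must reach 210.
Exactly 4 works: 4 values at 211 and 11 at 209 total 3143.

4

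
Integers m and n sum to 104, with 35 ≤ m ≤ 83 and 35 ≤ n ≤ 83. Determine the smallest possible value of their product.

2415

mn = m(104 − m) is concave in m, so over [35, 69] it is minimized at an endpoint.
The extreme feasible split is m = 35, n = 69, giving mn = 2415.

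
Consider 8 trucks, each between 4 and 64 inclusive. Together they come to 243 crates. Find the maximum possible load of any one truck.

Maximizing one value means minimizing the remaining 7.
The other 7 contribute at least 7 × 4 = 28, leaving at most 243 − 28 = 215.
But each truck is capped at 64, so the maximum is 64.
Achievable: one at 64 and the other 7 totalling 179, which fits since 7 × 4 ≤ 179 ≤ 7 × 64.

64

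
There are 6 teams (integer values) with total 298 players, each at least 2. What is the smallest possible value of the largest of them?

Some value must be at least ⌈298/6⌉ = 50, since 6 × 49 = 294 < 298.
Taking 2 copies of 49 and 4 copies of 50 gives exactly 298, so 50 is attained.

50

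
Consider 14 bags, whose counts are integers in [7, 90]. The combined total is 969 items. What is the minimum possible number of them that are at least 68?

2

Each value short of 68 is at most 67, costing at least 90 − 67 = 23 against the maximum total of 1260.
We can afford to lose at most 1260 − 969 = 291, so at most ⌊291/23⌋ = 12 fall short, and at least 2 are ≥ 68.
Exactly 2 works: 2 values at 90 and 12 at 67 total 984; lower one of the high values by 15 (still ≥ 68) to hit 969.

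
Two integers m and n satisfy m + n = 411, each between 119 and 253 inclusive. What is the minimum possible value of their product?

39974

For a fixed sum, mn is smallest when m and n are as far apart as possible.
At the endpoint m = 158, n = 411 − 158 = 253, so mn = 158 × 253 = 39974.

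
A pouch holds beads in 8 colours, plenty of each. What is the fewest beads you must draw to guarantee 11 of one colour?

You could draw 10 of every colour without reaching 11 of any — 80 in all.
One more forces 11 of some colour, so 80 + 1 = 81.

81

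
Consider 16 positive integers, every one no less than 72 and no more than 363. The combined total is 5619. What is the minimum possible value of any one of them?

To make one integer as small as possible, make the other 15 as large as possible.
The other 15 contribute at most 15 × 363 = 5445, leaving at least 5619 − 5445 = 174.
Since 174 ≥ 72, this is achievable: one at 174 and 15 at 363.

174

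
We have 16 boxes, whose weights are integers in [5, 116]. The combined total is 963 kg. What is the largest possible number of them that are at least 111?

8

With k values at 111 or above and the rest at least 5, the sum is at least 80 + 106k.
Since the sum is 963, we need 106k ≤ 883, i.e. k ≤ 8.
k = 8 is achieved by 8 values at 111 and 8 at 5, total 928; add 35 to one value (staying below 111) to reach 963.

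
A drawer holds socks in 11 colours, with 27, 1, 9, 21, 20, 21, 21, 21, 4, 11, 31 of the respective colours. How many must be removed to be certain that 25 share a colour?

In the worst case you take as many as possible of each colour without reaching 25: 24 + 1 + 9 + 21 + 20 + 21 + 21 + 21 + 4 + 11 + 24 = 177.
The next one must give 25 of some colour, so 177 + 1 = 178.

178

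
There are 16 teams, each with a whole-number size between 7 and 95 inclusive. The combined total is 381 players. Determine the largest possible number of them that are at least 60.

5

If k of the values are ≥ 60, the total is ≥ 60k + 7(16 − k).
Setting 60k + 7(16 − k) ≤ 381 gives 53k ≤ 269, so k ≤ 5.
k = 5 is achieved by 5 values at 60 and 11 at 7, total 377; add 4 to one value (staying below 60) to reach 381.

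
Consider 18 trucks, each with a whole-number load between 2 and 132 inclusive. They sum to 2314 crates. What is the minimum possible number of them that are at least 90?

Suppose at most 18 − j of them reach 90; then j values are ≤ 89 and the rest ≤ 132.
The total is then ≤ 89·j + 132·(18 − j) = 2376 − 43j. For this to be ≥ 2314 we need j ≤ 1, so at least 18 − 1 = 17 must reach 90.
Exactly 17 works: 17 values at 132 and 1 at 89 total 2333; lower one of the high values by 19 (still ≥ 90) to hit 2314.

17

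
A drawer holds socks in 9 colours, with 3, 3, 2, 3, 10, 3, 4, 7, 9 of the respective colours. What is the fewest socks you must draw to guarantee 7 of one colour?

37

In the worst case you take as many as possible of each colour without reaching 7: 3 + 3 + 2 + 3 + 6 + 3 + 4 + 6 + 6 = 36.
The next one must give 7 of some colour, so 36 + 1 = 37.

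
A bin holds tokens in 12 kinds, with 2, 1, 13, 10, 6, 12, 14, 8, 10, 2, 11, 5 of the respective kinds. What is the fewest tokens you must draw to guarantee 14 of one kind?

94

In the worst case you take as many as possible of each kind without reaching 14: 2 + 1 + 13 + 10 + 6 + 12 + 13 + 8 + 10 + 2 + 11 + 5 = 93.
The next one must give 14 of some kind, so 93 + 1 = 94.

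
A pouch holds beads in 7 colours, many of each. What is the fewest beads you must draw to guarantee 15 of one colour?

99

In the worst case you draw 14 of each of the 7 colours: 7 × 14 = 98.
One more forces 15 of some colour, so 98 + 1 = 99.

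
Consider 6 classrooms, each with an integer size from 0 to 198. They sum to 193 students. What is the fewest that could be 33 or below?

1

Each value above 33 is at least 34, contributing at least 34 − 0 = 34 above the floor 0.
The sum exceeds the floor total 0 by 193, so at most ⌊193/34⌋ = 5 exceed 33, and at least 1 are ≤ 33.
Exactly 1 works: 1 value at 0 and 5 at 34 total 170; raise one of the low values by 23 (still ≤ 33) to hit 193.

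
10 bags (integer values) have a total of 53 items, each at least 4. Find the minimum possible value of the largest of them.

6

Some value must be at least ⌈53/10⌉ = 6, since 10 × 5 = 50 < 53.
Taking 7 copies of 5 and 3 copies of 6 gives exactly 53, so 6 is attained.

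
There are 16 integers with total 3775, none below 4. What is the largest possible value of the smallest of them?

If every one of the 16 were at least 236, the total would be at least 16 × 236 = 3776 > 3775.
Achievable: 1 of them at 235 and 15 at 236 total 3775.

235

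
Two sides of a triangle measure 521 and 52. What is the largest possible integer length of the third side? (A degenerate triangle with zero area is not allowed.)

The third side must be less than 521 + 52 = 573.
The largest integer below 573 is 572.

572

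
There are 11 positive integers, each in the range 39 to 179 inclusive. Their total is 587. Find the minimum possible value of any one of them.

39

To make one integer as small as possible, make the other 10 as large as possible.
The other 10 can take up 10 × 179 = 1790 ≥ 587 − 39, so one integer can sit at its floor of 39.
Achievable: one at 39 and the other 10 totalling 548, which fits since 10 × 39 ≤ 548 ≤ 10 × 179.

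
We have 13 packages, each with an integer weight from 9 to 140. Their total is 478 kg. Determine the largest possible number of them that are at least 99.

4

If k of the values are ≥ 99, the total is ≥ 99k + 9(13 − k).
Setting 99k + 9(13 − k) ≤ 478 gives 90k ≤ 361, so k ≤ 4.
k = 4 is achieved by 4 values at 99 and 9 at 9, total 477; add 1 to one value (staying below 99) to reach 478.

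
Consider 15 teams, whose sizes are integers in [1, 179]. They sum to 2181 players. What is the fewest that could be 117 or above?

7

If only k of them are at least 117, the other 15 − k are at most 116, so the total is at most k·179 + (15 − k)·116.
This must reach 2181, so k·179 + (15 − k)·116 ≥ 2181, giving k ≥ 7.
Exactly 7 works: 7 values at 179 and 8 at 116 total 2181.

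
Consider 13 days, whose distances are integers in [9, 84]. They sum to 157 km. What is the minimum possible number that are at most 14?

If only k of them are at most 14, the other 13 − k are at least 15, so the total is at least (13 − k)·15 + k·9.
This is ≤ 157, so (13 − k)·15 + 9k ≤ 157, which gives k ≥ 7.
Exactly 7 works: 7 values at 9 and 6 at 15 total 153; raise one of the low values by 4 (still ≤ 14) to hit 157.

7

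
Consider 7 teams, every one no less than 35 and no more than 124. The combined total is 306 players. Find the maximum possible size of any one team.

Maximizing one value means minimizing the remaining 6.
The other 6 contribute at least 6 × 35 = 210, leaving at most 306 − 210 = 96.
Since 96 ≤ 124, this is achievable: one at 96 and 6 at 35.

96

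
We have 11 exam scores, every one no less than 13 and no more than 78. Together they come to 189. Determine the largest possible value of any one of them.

59

Maximizing one value means minimizing the remaining 10.
The other 10 contribute at least 10 × 13 = 130, leaving at most 189 − 130 = 59.
Since 59 ≤ 78, this is achievable: one at 59 and 10 at 13.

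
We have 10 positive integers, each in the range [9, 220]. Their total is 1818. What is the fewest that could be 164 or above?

4

If only k of them are at least 164, the other 10 − k are at most 163, so the total is at most k·220 + (10 − k)·163.
This must reach 1818, so k·220 + (10 − k)·163 ≥ 1818, giving k ≥ 4.
Exactly 4 works: 4 values at 220 and 6 at 163 total 1858; lower one of the high values by 40 (still ≥ 164) to hit 1818.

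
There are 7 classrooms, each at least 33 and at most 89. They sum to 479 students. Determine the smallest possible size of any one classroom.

To make one classroom as small as possible, make the other 6 as large as possible.
The other 6 can take up 6 × 89 = 534 ≥ 479 − 33, so one classroom can sit at its floor of 33.
Achievable: one at 33 and the other 6 totalling 446, which fits since 6 × 33 ≤ 446 ≤ 6 × 89.

33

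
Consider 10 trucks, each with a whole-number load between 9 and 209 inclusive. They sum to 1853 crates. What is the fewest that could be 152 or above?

6

Suppose at most 10 − j of them reach 152; then j values are ≤ 151 and the rest ≤ 209.
The total is then ≤ 151·j + 209·(10 − j) = 2090 − 58j. For this to be ≥ 1853 we need j ≤ 4, so at least 10 − 4 = 6 must reach 152.
Exactly 6 works: 6 values at 209 and 4 at 151 total 1858; lower one of the high values by 5 (still ≥ 152) to hit 1853.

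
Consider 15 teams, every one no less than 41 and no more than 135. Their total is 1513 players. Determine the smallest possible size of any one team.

Minimizing one value means maximizing the remaining 14.
The other 14 can take up 14 × 135 = 1890 ≥ 1513 − 41, so one team can sit at its floor of 41.
Achievable: one at 41 and the other 14 totalling 1472, which fits since 14 × 41 ≤ 1472 ≤ 14 × 135.

41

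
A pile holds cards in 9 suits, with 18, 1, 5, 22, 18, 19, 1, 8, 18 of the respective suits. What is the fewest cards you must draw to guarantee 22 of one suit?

In the worst case you take as many as possible of each suit without reaching 22: 18 + 1 + 5 + 21 + 18 + 19 + 1 + 8 + 18 = 109.
The next one must give 22 of some suit, so 109 + 1 = 110.

110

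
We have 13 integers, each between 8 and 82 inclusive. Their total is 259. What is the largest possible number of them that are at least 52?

3

If k of the values are ≥ 52, the total is ≥ 52k + 8(13 − k).
Setting 52k + 8(13 − k) ≤ 259 gives 44k ≤ 155, so k ≤ 3.
k = 3 is achieved by 3 values at 52 and 10 at 8, total 236; add 23 to one value (staying below 52) to reach 259.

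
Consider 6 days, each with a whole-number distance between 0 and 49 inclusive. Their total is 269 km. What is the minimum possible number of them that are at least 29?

5

If only k of them are at least 29, the other 6 − k are at most 28, so the total is at most k·49 + (6 − k)·28.
This must reach 269, so k·49 + (6 − k)·28 ≥ 269, giving k ≥ 5.
Exactly 5 works: 5 values at 49 and 1 at 28 total 273; lower one of the high values by 4 (still ≥ 29) to hit 269.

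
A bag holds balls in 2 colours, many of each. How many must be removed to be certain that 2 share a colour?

You could draw 1 of every colour without reaching 2 of any — 2 in all.
One more forces 2 of some colour, so 2 + 1 = 3.

3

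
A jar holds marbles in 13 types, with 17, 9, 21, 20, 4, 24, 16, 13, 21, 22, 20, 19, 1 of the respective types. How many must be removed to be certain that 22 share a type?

204

In the worst case you take as many as possible of each type without reaching 22: 17 + 9 + 21 + 20 + 4 + 21 + 16 + 13 + 21 + 21 + 20 + 19 + 1 = 203.
The next one must give 22 of some type, so 203 + 1 = 204.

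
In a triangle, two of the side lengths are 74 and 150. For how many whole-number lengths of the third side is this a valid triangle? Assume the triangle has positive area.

147

The triangle inequality gives |74 − 150| < c < 74 + 150, i.e. 76 < c < 224.
So c can be any integer from 77 to 223: 147 values.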